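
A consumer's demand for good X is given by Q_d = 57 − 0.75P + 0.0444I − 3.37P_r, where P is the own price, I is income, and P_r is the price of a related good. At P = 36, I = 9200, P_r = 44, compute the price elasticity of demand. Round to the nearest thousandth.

-0.093

Q_d = 57 − 0.75(36) + 0.0444(9200) − 3.37(44) = 57 − 27 + 408.48 − 148.28 = 290.2.
∂Q_d/∂P = −0.75, so E_p = (−0.75)·(36/290.2) ≈ -0.093.
|E_p| < 1: demand is inelastic.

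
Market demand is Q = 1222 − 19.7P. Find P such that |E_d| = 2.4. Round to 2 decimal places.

Set −bP/(a − bP) = −2.4 ⇒ bP = 2.4(a − bP) ⇒ bP(1+2.4) = 2.4·a.
P = 2.4·1222/(19.7·3.4) ≈ 43.79.

43.79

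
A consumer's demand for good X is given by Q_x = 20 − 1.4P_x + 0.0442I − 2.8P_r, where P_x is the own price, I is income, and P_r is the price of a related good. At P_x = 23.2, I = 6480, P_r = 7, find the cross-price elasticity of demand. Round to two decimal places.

First evaluate Q_x: 20 − 1.4(23.2) + 0.0442(6480) − 2.8(7) = 20 − 32.48 + 286.416 − 19.6 = 254.336.
∂Q_x/∂P_r = −2.8, so E_xy = -2.8·(7/254.336) ≈ -0.08.
E_xy < 0: the goods are complements.

-0.08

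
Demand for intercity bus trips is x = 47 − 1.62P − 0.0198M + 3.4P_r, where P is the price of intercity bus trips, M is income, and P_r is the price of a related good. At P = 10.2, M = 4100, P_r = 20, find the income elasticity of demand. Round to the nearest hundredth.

-4.69

x = 47 − 1.62(10.2) − 0.0198(4100) + 3.4(20) = 47 − 16.524 − 81.18 + 68 = 17.296.
∂x/∂M = −0.0198, so E_I = -0.0198·(4100/17.296) ≈ -4.69.
E_I < 0: inferior good.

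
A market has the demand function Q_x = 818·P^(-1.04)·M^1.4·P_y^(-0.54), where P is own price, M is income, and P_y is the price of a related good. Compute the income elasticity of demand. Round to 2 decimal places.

For a Cobb–Douglas (constant-elasticity) form Q_x = A·M^α·…, the elasticity with respect to M equals the exponent α at every point.
Here the exponent on M is 1.4, so the income elasticity of demand is 1.40.

1.40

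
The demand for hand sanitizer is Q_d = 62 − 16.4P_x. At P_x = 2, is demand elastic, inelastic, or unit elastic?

At P_x = 2, Q_d = 29.2.
dQ_d/dP_x = −16.4.
Point elasticity E = (dQ_d/dP_x)·(P_x/Q_d) = -16.4 × 2/29.2 ≈ -1.123.
|E| ≈ 1.123 > 1, so demand is elastic.

elastic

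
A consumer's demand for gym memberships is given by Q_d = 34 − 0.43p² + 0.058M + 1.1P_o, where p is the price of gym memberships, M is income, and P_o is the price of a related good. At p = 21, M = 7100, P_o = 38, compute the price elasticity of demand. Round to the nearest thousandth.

-1.273

Q_d = 34 − 0.43(21)² + 0.058(7100) + 1.1(38) = 34 − 189.63 + 411.8 + 41.8 = 297.97.
∂Q_d/∂p = −2·0.43·p = -18.06, so E_p = -18.06·(21/297.97) ≈ -1.273.
|E_p| > 1: demand is elastic.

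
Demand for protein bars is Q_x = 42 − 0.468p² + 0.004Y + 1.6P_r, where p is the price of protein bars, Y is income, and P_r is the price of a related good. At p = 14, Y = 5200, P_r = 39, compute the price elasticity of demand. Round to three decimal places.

-5.481

Q_x = 42 − 0.468(14)² + 0.004(5200) + 1.6(39) = 42 − 91.728 + 20.8 + 62.4 = 33.472.
∂Q_x/∂p = −2·0.468·p = -13.104, so E_p = -13.104·(14/33.472) ≈ -5.481.
|E_p| > 1: demand is elastic.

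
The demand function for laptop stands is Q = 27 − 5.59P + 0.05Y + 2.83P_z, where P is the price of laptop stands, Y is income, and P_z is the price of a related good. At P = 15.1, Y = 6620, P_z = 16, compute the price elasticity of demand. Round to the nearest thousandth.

-0.265

Q = 27 − 5.59(15.1) + 0.05(6620) + 2.83(16) = 27 − 84.409 + 331 + 45.28 = 318.871.
∂Q/∂P = −5.59, so E_p = (−5.59)·(15.1/318.871) ≈ -0.265.
|E_p| < 1: demand is inelastic.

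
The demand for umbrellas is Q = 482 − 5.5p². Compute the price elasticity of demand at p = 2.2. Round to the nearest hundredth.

-0.12

At p = 2.2, Q = 455.38.
dQ/dp = −2·5.5·p = −24.2.
Point elasticity E = (dQ/dp)·(p/Q) = -24.2 × 2.2/455.38 ≈ -0.12.
|E| < 1, so demand is inelastic at this price.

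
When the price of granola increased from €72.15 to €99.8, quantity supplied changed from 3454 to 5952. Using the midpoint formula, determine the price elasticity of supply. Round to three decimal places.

1.652

%Δq = (5952 − 3454)/[(3454 + 5952)/2] = 2498/4703 ≈ 0.5312.
%ΔP = (99.8 − 72.15)/[(72.15 + 99.8)/2] = 27.65/85.975 ≈ 0.3216.
Arc elasticity E = %Δq/%ΔP ≈ 0.5312/0.3216 ≈ 1.652.
|E| > 1: supply is elastic over this range.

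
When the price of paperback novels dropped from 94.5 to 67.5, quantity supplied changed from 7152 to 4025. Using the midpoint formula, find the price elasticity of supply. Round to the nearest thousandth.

%Δq = (4025 − 7152)/[(7152 + 4025)/2] = -3127/5588.5 ≈ -0.5595.
%Δp = (67.5 − 94.5)/[(94.5 + 67.5)/2] = -27/81 ≈ -0.3333.
Arc elasticity E = %Δq/%Δp ≈ -0.5595/-0.3333 ≈ 1.679.
|E| > 1: supply is elastic over this range.

1.679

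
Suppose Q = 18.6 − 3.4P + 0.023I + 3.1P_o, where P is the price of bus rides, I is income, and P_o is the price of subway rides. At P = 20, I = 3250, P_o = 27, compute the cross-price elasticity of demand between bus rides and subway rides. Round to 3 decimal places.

0.768

First evaluate Q: 18.6 − 3.4(20) + 0.023(3250) + 3.1(27) = 18.6 − 68 + 74.75 + 83.7 = 109.05.
∂Q/∂P_o = +3.1, so E_xy = 3.1·(27/109.05) ≈ 0.768.
E_xy > 0: the goods are substitutes.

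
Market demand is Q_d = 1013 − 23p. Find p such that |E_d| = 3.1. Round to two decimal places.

33.30

Set −bp/(a − bp) = −3.1 ⇒ bp = 3.1(a − bp) ⇒ bp(1+3.1) = 3.1·a.
p = 3.1·1013/(23·4.1) ≈ 33.30.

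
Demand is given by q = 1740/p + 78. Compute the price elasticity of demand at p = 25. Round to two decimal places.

-0.47

At p = 25, q = 147.6.
dq/dp = −1740/p² = −2.784.
Point elasticity E = (dq/dp)·(p/q) = -2.784 × 25/147.6 ≈ -0.47.
|E| < 1, so demand is inelastic at this price.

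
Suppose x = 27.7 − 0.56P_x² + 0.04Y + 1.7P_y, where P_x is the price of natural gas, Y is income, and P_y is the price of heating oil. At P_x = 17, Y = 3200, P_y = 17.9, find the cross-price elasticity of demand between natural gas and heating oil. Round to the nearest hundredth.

First evaluate x: 27.7 − 0.56(17)² + 0.04(3200) + 1.7(17.9) = 27.7 − 161.84 + 128 + 30.43 = 24.29.
∂x/∂P_y = +1.7, so E_xy = 1.7·(17.9/24.29) ≈ 1.25.
E_xy > 0: the goods are substitutes.

1.25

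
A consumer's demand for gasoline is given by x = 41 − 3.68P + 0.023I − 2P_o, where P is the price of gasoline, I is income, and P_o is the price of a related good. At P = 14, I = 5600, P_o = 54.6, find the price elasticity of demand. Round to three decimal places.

-5.674

At the given point, x = 41 − 3.68(14) + 0.023(5600) − 2(54.6) = 41 − 51.52 + 128.8 − 109.2 = 9.08.
∂x/∂P = −3.68, so E_p = (−3.68)·(14/9.08) ≈ -5.674.
|E_p| > 1: demand is elastic.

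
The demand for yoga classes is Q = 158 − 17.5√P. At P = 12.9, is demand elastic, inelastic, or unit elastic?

inelastic

At P = 12.9, Q = 95.146.
dQ/dP = −17.5/(2√P) = −17.5/(2·3.5917).
Point elasticity E = (dQ/dP)·(P/Q) = -2.4362 × 12.9/95.146 ≈ -0.330.
|E| ≈ 0.330 < 1, so demand is inelastic.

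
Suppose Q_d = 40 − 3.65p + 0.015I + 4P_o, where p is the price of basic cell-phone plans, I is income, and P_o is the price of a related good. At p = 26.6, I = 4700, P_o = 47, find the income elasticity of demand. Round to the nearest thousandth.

Substituting, Q_d = 40 − 3.65(26.6) + 0.015(4700) + 4(47) = 40 − 97.09 + 70.5 + 188 = 201.41.
∂Q_d/∂I = +0.015, so E_I = 0.015·(4700/201.41) ≈ 0.350.
E_I ∈ (0,1): normal good (necessity).

0.350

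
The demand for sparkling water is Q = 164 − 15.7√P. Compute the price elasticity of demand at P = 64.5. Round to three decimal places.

At P = 64.5, Q = 37.9103.
dQ/dP = −15.7/(2√P) = −15.7/(2·8.0312).
Point elasticity E = (dQ/dP)·(P/Q) = -0.9774 × 64.5/37.9103 ≈ -1.663.
|E| > 1, so demand is elastic at this price.

-1.663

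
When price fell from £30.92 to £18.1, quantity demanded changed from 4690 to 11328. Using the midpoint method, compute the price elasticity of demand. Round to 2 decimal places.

-1.58

%Δq = (11328 − 4690)/[(4690 + 11328)/2] = 6638/8009 ≈ 0.8288.
%Δp = (18.1 − 30.92)/[(30.92 + 18.1)/2] = -12.82/24.51 ≈ -0.5231.
Arc elasticity E = %Δq/%Δp ≈ 0.8288/-0.5231 ≈ -1.58.
|E| > 1: demand is elastic over this range.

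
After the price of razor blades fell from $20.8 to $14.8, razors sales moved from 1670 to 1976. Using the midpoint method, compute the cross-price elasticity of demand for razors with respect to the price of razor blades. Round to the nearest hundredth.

%ΔQ_x = (1976 − 1670)/[(1670+1976)/2] = 306/1823 ≈ 0.1679.
%ΔP_y = (14.8 − 20.8)/[(20.8+14.8)/2] ≈ -0.3371.
E_xy = 0.1679/-0.3371 ≈ -0.50.
E_xy < 0, so razors and razor blades are complements.

-0.50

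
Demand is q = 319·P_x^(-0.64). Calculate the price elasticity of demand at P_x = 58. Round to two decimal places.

-0.64

For a Cobb–Douglas (constant-elasticity) form q = A·P_x^α·…, the elasticity with respect to P_x equals the exponent α at every point.
Here the exponent on P_x is -0.64, so the price elasticity of demand is -0.64.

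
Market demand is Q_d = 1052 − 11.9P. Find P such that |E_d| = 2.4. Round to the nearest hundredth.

Set −bP/(a − bP) = −2.4 ⇒ bP = 2.4(a − bP) ⇒ bP(1+2.4) = 2.4·a.
P = 2.4·1052/(11.9·3.4) ≈ 62.40.

62.40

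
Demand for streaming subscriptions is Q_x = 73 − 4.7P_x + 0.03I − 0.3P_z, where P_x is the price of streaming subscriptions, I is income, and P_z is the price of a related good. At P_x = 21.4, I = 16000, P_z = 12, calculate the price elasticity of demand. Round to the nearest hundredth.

-0.22

Evaluating quantity at (P_x, I, P_z) gives Q_x = 73 − 4.7(21.4) + 0.03(16000) − 0.3(12) = 73 − 100.58 + 480 − 3.6 = 448.82.
∂Q_x/∂P_x = −4.7, so E_p = (−4.7)·(21.4/448.82) ≈ -0.22.
|E_p| < 1: demand is inelastic.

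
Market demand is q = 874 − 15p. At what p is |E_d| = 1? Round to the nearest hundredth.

For linear demand q = a − bp, E = −bp/(a − bp). |E| = 1 ⇒ bp = a − bp ⇒ p = a/(2b).
p = 874/(2·15) ≈ 29.13.

29.13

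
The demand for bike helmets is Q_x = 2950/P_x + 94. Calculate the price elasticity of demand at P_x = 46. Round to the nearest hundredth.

-0.41

At P_x = 46, Q_x = 158.1304.
dQ_x/dP_x = −2950/P_x² = −1.3941.
Point elasticity E = (dQ_x/dP_x)·(P_x/Q_x) = -1.3941 × 46/158.1304 ≈ -0.41.
|E| < 1, so demand is inelastic at this price.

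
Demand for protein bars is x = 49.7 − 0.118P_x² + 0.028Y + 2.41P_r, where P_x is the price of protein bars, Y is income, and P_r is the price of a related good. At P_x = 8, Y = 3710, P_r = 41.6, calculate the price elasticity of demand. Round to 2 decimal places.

x = 49.7 − 0.118(8)² + 0.028(3710) + 2.41(41.6) = 49.7 − 7.552 + 103.88 + 100.256 = 246.284.
∂x/∂P_x = −2·0.118·P_x = -1.888, so E_p = -1.888·(8/246.284) ≈ -0.06.
|E_p| < 1: demand is inelastic.

-0.06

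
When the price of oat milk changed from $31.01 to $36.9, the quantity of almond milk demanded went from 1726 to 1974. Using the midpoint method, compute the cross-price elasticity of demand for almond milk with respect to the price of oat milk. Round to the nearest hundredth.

0.77

%ΔQ_x = (1974 − 1726)/[(1726+1974)/2] = 248/1850 ≈ 0.1341.
%ΔP_y = (36.9 − 31.01)/[(31.01+36.9)/2] ≈ 0.1735.
E_xy = 0.1341/0.1735 ≈ 0.77.
E_xy > 0, so almond milk and oat milk are substitutes.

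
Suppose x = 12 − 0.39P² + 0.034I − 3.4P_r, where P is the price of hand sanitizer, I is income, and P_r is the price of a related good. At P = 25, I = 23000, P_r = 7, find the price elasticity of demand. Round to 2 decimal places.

At the given point, x = 12 − 0.39(25)² + 0.034(23000) − 3.4(7) = 12 − 243.75 + 782 − 23.8 = 526.45.
∂x/∂P = −2·0.39·P = -19.5, so E_p = -19.5·(25/526.45) ≈ -0.93.
|E_p| < 1: demand is inelastic.

-0.93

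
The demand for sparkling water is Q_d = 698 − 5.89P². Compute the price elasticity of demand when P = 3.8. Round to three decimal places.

-0.278

At P = 3.8, Q_d = 612.9484.
dQ_d/dP = −2·5.89·P = −44.764.
Point elasticity E = (dQ_d/dP)·(P/Q_d) = -44.764 × 3.8/612.9484 ≈ -0.278.
|E| < 1, so demand is inelastic at this price.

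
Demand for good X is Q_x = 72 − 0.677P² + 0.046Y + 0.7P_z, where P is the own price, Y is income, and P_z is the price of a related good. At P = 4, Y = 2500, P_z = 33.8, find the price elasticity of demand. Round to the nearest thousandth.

Evaluating quantity at (P, Y, P_z) gives Q_x = 72 − 0.677(4)² + 0.046(2500) + 0.7(33.8) = 72 − 10.832 + 115 + 23.66 = 199.828.
∂Q_x/∂P = −2·0.677·P = -5.416, so E_p = -5.416·(4/199.828) ≈ -0.108.
|E_p| < 1: demand is inelastic.

-0.108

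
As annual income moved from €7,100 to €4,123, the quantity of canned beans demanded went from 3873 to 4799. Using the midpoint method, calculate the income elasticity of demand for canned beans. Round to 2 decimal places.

%ΔQ = (4799 − 3873)/[(3873+4799)/2] = 926/4336 ≈ 0.2136.
%ΔM = (4,123 − 7,100)/[(7,100+4,123)/2] = -2977/5611.5 ≈ -0.5305.
E_I = %ΔQ/%ΔM ≈ -0.40.
E_I < 0: inferior good.

-0.40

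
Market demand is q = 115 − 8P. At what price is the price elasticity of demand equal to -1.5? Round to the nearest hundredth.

8.63

Set −bP/(a − bP) = −1.5 ⇒ bP = 1.5(a − bP) ⇒ bP(1+1.5) = 1.5·a.
P = 1.5·115/(8·2.5) ≈ 8.63.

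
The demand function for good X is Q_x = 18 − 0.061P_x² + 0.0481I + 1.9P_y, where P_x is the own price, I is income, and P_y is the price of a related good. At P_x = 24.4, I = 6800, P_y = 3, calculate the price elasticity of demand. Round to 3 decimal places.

-0.231

Evaluating quantity at (P_x, I, P_y) gives Q_x = 18 − 0.061(24.4)² + 0.0481(6800) + 1.9(3) = 18 − 36.317 + 327.08 + 5.7 = 314.463.
∂Q_x/∂P_x = −2·0.061·P_x = -2.9768, so E_p = -2.9768·(24.4/314.463) ≈ -0.231.
|E_p| < 1: demand is inelastic.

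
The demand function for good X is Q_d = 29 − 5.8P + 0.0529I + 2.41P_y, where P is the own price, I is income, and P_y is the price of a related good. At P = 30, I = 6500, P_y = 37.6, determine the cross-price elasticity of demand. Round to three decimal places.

First evaluate Q_d: 29 − 5.8(30) + 0.0529(6500) + 2.41(37.6) = 29 − 174 + 343.85 + 90.616 = 289.466.
∂Q_d/∂P_y = +2.41, so E_xy = 2.41·(37.6/289.466) ≈ 0.313.
E_xy > 0: the goods are substitutes.

0.313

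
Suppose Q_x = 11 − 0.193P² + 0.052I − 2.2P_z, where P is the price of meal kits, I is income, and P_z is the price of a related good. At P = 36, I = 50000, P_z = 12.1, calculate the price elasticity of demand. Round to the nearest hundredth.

Substituting, Q_x = 11 − 0.193(36)² + 0.052(50000) − 2.2(12.1) = 11 − 250.128 + 2600 − 26.62 = 2334.252.
∂Q_x/∂P = −2·0.193·P = -13.896, so E_p = -13.896·(36/2334.252) ≈ -0.21.
|E_p| < 1: demand is inelastic.

-0.21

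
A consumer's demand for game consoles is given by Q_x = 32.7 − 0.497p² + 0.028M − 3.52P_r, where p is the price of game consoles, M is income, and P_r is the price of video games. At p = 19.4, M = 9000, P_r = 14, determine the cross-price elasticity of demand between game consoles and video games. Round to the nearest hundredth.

-1.02

First evaluate Q_x: 32.7 − 0.497(19.4)² + 0.028(9000) − 3.52(14) = 32.7 − 187.0509 + 252 − 49.28 = 48.3691.
∂Q_x/∂P_r = −3.52, so E_xy = -3.52·(14/48.3691) ≈ -1.02.
E_xy < 0: the goods are complements.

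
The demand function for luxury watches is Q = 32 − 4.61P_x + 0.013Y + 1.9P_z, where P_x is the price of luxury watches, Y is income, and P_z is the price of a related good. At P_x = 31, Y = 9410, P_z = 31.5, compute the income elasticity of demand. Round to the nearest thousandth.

Substituting, Q = 32 − 4.61(31) + 0.013(9410) + 1.9(31.5) = 32 − 142.91 + 122.33 + 59.85 = 71.27.
∂Q/∂Y = +0.013, so E_I = 0.013·(9410/71.27) ≈ 1.716.
E_I > 1: normal good (luxury).

1.716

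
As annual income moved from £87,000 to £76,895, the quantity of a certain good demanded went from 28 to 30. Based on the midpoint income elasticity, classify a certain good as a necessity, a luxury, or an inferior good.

%ΔQ = (30 − 28)/[(28+30)/2] = 2/29 ≈ 0.0690.
%ΔY = (76,895 − 87,000)/[(87,000+76,895)/2] = -10105/81947.5 ≈ -0.1233.
E_I = %ΔQ/%ΔY ≈ -0.559.
E_I < 0: inferior good.

inferior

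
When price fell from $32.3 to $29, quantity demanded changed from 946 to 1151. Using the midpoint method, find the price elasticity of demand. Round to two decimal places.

-1.82

%Δq = (1151 − 946)/[(946 + 1151)/2] = 205/1048.5 ≈ 0.1955.
%ΔP = (29 − 32.3)/[(32.3 + 29)/2] = -3.3/30.65 ≈ -0.1077.
Arc elasticity E = %Δq/%ΔP ≈ 0.1955/-0.1077 ≈ -1.82.
|E| > 1: demand is elastic over this range.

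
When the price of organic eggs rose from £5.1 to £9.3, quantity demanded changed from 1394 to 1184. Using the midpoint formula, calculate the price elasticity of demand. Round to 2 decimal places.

-0.28

%Δq = (1184 − 1394)/[(1394 + 1184)/2] = -210/1289 ≈ -0.1629.
%Δp = (9.3 − 5.1)/[(5.1 + 9.3)/2] = 4.2/7.2 ≈ 0.5833.
Arc elasticity E = %Δq/%Δp ≈ -0.1629/0.5833 ≈ -0.28.
|E| < 1: demand is inelastic over this range.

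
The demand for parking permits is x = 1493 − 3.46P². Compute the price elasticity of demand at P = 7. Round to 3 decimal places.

-0.256

At P = 7, x = 1323.46.
dx/dP = −2·3.46·P = −48.44.
Point elasticity E = (dx/dP)·(P/x) = -48.44 × 7/1323.46 ≈ -0.256.
|E| < 1, so demand is inelastic at this price.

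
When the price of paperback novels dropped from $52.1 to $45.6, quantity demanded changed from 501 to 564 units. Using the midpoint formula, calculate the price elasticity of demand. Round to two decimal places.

-0.89

%ΔQ = (564 − 501)/[(501 + 564)/2] = 63/532.5 ≈ 0.1183.
%Δp = (45.6 − 52.1)/[(52.1 + 45.6)/2] = -6.5/48.85 ≈ -0.1331.
Arc elasticity E = %ΔQ/%Δp ≈ 0.1183/-0.1331 ≈ -0.89.
|E| < 1: demand is inelastic over this range.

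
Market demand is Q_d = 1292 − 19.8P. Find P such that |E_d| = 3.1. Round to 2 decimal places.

Set −bP/(a − bP) = −3.1 ⇒ bP = 3.1(a − bP) ⇒ bP(1+3.1) = 3.1·a.
P = 3.1·1292/(19.8·4.1) ≈ 49.34.

49.34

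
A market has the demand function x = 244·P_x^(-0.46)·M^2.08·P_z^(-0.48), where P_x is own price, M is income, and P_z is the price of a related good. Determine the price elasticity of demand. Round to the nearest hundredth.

For a Cobb–Douglas (constant-elasticity) form x = A·P_x^α·…, the elasticity with respect to P_x equals the exponent α at every point.
Here the exponent on P_x is -0.46, so the price elasticity of demand is -0.46.

-0.46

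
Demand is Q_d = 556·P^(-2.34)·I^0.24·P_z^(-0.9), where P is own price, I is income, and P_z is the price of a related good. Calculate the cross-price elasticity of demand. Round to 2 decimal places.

-0.90

For a Cobb–Douglas (constant-elasticity) form Q_d = A·P_z^α·…, the elasticity with respect to P_z equals the exponent α at every point.
Here the exponent on P_z is -0.9, so the cross-price elasticity of demand is -0.90.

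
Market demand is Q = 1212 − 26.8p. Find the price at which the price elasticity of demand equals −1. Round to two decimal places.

For linear demand Q = a − bp, E = −bp/(a − bp). |E| = 1 ⇒ bp = a − bp ⇒ p = a/(2b).
p = 1212/(2·26.8) ≈ 22.61.

22.61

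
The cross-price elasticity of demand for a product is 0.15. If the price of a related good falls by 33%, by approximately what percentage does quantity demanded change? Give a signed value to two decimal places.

-4.95

%ΔQ ≈ E × %ΔP_y = (0.15) × (-33%) = -4.95%.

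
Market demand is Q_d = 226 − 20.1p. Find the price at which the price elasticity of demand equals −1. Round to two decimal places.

5.62

For linear demand Q_d = a − bp, E = −bp/(a − bp). |E| = 1 ⇒ bp = a − bp ⇒ p = a/(2b).
p = 226/(2·20.1) ≈ 5.62.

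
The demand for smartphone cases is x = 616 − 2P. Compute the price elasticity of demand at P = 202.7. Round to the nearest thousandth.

At P = 202.7, x = 210.6.
dx/dP = −2.
Point elasticity E = (dx/dP)·(P/x) = -2 × 202.7/210.6 ≈ -1.925.
|E| > 1, so demand is elastic at this price.

-1.925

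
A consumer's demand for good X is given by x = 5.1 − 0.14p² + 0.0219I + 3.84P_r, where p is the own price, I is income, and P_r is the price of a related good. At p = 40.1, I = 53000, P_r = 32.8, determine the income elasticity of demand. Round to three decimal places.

1.088

First evaluate x: 5.1 − 0.14(40.1)² + 0.0219(53000) + 3.84(32.8) = 5.1 − 225.1214 + 1160.7 + 125.952 = 1066.6306.
∂x/∂I = +0.0219, so E_I = 0.0219·(53000/1066.6306) ≈ 1.088.
E_I > 1: normal good (luxury).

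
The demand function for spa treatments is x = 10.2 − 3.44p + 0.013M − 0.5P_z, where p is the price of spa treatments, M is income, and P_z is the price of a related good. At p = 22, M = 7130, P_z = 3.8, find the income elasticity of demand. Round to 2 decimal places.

First evaluate x: 10.2 − 3.44(22) + 0.013(7130) − 0.5(3.8) = 10.2 − 75.68 + 92.69 − 1.9 = 25.31.
∂x/∂M = +0.013, so E_I = 0.013·(7130/25.31) ≈ 3.66.
E_I > 1: normal good (luxury).

3.66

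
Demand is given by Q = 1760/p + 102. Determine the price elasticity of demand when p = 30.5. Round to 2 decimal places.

At p = 30.5, Q = 159.7049.
dQ/dp = −1760/p² = −1.892.
Point elasticity E = (dQ/dp)·(p/Q) = -1.892 × 30.5/159.7049 ≈ -0.36.
|E| < 1, so demand is inelastic at this price.

-0.36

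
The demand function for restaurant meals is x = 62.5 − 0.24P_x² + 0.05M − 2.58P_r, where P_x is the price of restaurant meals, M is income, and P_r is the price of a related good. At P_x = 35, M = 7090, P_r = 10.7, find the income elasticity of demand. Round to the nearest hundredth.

3.72

Evaluating quantity at (P_x, M, P_r) gives x = 62.5 − 0.24(35)² + 0.05(7090) − 2.58(10.7) = 62.5 − 294 + 354.5 − 27.606 = 95.394.
∂x/∂M = +0.05, so E_I = 0.05·(7090/95.394) ≈ 3.72.
E_I > 1: normal good (luxury).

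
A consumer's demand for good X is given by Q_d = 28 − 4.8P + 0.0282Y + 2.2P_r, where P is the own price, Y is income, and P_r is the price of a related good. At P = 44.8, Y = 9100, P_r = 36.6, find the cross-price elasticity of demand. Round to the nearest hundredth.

At the given point, Q_d = 28 − 4.8(44.8) + 0.0282(9100) + 2.2(36.6) = 28 − 215.04 + 256.62 + 80.52 = 150.1.
∂Q_d/∂P_r = +2.2, so E_xy = 2.2·(36.6/150.1) ≈ 0.54.
E_xy > 0: the goods are substitutes.

0.54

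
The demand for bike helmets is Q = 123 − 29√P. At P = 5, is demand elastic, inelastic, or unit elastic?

inelastic

At P = 5, Q = 58.154.
dQ/dP = −29/(2√P) = −29/(2·2.2361).
Point elasticity E = (dQ/dP)·(P/Q) = -6.4846 × 5/58.154 ≈ -0.558.
|E| ≈ 0.558 < 1, so demand is inelastic.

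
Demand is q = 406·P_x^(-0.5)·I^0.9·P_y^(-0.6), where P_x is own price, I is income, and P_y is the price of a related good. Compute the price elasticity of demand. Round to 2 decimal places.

For a Cobb–Douglas (constant-elasticity) form q = A·P_x^α·…, the elasticity with respect to P_x equals the exponent α at every point.
Here the exponent on P_x is -0.5, so the price elasticity of demand is -0.50.

-0.50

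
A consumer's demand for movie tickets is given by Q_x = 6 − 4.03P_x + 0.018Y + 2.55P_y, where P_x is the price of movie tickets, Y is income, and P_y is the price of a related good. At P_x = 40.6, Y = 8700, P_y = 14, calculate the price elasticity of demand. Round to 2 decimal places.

-4.72

Q_x = 6 − 4.03(40.6) + 0.018(8700) + 2.55(14) = 6 − 163.618 + 156.6 + 35.7 = 34.682.
∂Q_x/∂P_x = −4.03, so E_p = (−4.03)·(40.6/34.682) ≈ -4.72.
|E_p| > 1: demand is elastic.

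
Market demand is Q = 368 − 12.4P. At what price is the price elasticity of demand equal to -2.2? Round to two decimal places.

Set −bP/(a − bP) = −2.2 ⇒ bP = 2.2(a − bP) ⇒ bP(1+2.2) = 2.2·a.
P = 2.2·368/(12.4·3.2) ≈ 20.40.

20.40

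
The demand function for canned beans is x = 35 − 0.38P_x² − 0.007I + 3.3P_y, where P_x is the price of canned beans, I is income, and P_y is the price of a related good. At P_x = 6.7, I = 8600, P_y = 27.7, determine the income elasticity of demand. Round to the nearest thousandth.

x = 35 − 0.38(6.7)² − 0.007(8600) + 3.3(27.7) = 35 − 17.0582 − 60.2 + 91.41 = 49.1518.
∂x/∂I = −0.007, so E_I = -0.007·(8600/49.1518) ≈ -1.225.
E_I < 0: inferior good.

-1.225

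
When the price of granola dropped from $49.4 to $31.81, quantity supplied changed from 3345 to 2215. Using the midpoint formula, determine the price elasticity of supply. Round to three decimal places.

%ΔQ = (2215 − 3345)/[(3345 + 2215)/2] = -1130/2780 ≈ -0.4065.
%Δp = (31.81 − 49.4)/[(49.4 + 31.81)/2] = -17.59/40.605 ≈ -0.4332.
Arc elasticity E = %ΔQ/%Δp ≈ -0.4065/-0.4332 ≈ 0.938.
|E| < 1: supply is inelastic over this range.

0.938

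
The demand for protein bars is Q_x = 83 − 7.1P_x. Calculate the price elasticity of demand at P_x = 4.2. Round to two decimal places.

-0.56

At P_x = 4.2, Q_x = 53.18.
dQ_x/dP_x = −7.1.
Point elasticity E = (dQ_x/dP_x)·(P_x/Q_x) = -7.1 × 4.2/53.18 ≈ -0.56.
|E| < 1, so demand is inelastic at this price.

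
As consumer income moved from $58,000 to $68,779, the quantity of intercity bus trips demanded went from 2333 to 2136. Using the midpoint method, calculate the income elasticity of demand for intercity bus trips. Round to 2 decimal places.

-0.52

%ΔQ = (2136 − 2333)/[(2333+2136)/2] = -197/2234.5 ≈ -0.0882.
%ΔI = (68,779 − 58,000)/[(58,000+68,779)/2] = 10779/63389.5 ≈ 0.1700.
E_I = %ΔQ/%ΔI ≈ -0.52.
E_I < 0: inferior good.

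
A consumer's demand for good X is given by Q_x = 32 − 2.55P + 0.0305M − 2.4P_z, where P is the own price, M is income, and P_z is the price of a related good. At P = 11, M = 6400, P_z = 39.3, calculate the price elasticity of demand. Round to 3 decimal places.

At the given point, Q_x = 32 − 2.55(11) + 0.0305(6400) − 2.4(39.3) = 32 − 28.05 + 195.2 − 94.32 = 104.83.
∂Q_x/∂P = −2.55, so E_p = (−2.55)·(11/104.83) ≈ -0.268.
|E_p| < 1: demand is inelastic.

-0.268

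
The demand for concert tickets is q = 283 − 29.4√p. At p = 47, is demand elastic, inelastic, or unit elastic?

elastic

At p = 47, q = 81.4438.
dq/dp = −29.4/(2√p) = −29.4/(2·6.8557).
Point elasticity E = (dq/dp)·(p/q) = -2.1442 × 47/81.4438 ≈ -1.237.
|E| ≈ 1.237 > 1, so demand is elastic.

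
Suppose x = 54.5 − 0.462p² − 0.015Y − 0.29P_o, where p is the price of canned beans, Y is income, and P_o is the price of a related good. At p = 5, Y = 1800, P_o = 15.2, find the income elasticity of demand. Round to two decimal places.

-2.34

First evaluate x: 54.5 − 0.462(5)² − 0.015(1800) − 0.29(15.2) = 54.5 − 11.55 − 27 − 4.408 = 11.542.
∂x/∂Y = −0.015, so E_I = -0.015·(1800/11.542) ≈ -2.34.
E_I < 0: inferior good.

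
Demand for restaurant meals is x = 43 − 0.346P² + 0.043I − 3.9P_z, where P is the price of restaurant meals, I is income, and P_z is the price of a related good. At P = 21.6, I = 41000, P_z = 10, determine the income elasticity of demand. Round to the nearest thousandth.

1.098

First evaluate x: 43 − 0.346(21.6)² + 0.043(41000) − 3.9(10) = 43 − 161.4298 + 1763 − 39 = 1605.5702.
∂x/∂I = +0.043, so E_I = 0.043·(41000/1605.5702) ≈ 1.098.
E_I > 1: normal good (luxury).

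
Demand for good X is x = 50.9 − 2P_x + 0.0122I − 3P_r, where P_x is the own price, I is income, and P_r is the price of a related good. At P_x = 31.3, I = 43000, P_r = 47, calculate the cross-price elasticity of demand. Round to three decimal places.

-0.379

Evaluating quantity at (P_x, I, P_r) gives x = 50.9 − 2(31.3) + 0.0122(43000) − 3(47) = 50.9 − 62.6 + 524.6 − 141 = 371.9.
∂x/∂P_r = −3, so E_xy = -3·(47/371.9) ≈ -0.379.
E_xy < 0: the goods are complements.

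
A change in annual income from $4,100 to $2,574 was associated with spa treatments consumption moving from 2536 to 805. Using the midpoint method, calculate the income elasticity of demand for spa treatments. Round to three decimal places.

%ΔQ = (805 − 2536)/[(2536+805)/2] = -1731/1670.5 ≈ -1.0362.
%ΔI = (2,574 − 4,100)/[(4,100+2,574)/2] = -1526/3337 ≈ -0.4573.
E_I = %ΔQ/%ΔI ≈ 2.266.
E_I > 1: normal good (luxury).

2.266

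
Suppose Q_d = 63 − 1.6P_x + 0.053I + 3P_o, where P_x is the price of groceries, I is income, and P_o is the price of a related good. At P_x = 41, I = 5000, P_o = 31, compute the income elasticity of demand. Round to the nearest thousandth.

At the given point, Q_d = 63 − 1.6(41) + 0.053(5000) + 3(31) = 63 − 65.6 + 265 + 93 = 355.4.
∂Q_d/∂I = +0.053, so E_I = 0.053·(5000/355.4) ≈ 0.746.
E_I ∈ (0,1): normal good (necessity).

0.746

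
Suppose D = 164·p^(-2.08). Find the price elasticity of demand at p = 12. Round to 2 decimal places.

-2.08

For a Cobb–Douglas (constant-elasticity) form D = A·p^α·…, the elasticity with respect to p equals the exponent α at every point.
Here the exponent on p is -2.08, so the price elasticity of demand is -2.08.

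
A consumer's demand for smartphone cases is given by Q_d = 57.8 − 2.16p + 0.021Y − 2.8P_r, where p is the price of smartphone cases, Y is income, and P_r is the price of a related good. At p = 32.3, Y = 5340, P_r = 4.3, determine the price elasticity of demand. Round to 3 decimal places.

-0.792

First evaluate Q_d: 57.8 − 2.16(32.3) + 0.021(5340) − 2.8(4.3) = 57.8 − 69.768 + 112.14 − 12.04 = 88.132.
∂Q_d/∂p = −2.16, so E_p = (−2.16)·(32.3/88.132) ≈ -0.792.
|E_p| < 1: demand is inelastic.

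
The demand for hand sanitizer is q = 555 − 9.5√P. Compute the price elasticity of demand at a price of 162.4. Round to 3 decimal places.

-0.139

At P = 162.4, q = 433.9356.
dq/dP = −9.5/(2√P) = −9.5/(2·12.7436).
Point elasticity E = (dq/dP)·(P/q) = -0.3727 × 162.4/433.9356 ≈ -0.139.
|E| < 1, so demand is inelastic at this price.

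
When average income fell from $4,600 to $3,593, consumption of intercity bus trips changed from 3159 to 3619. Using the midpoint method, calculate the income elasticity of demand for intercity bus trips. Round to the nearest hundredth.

%ΔQ = (3619 − 3159)/[(3159+3619)/2] = 460/3389 ≈ 0.1357.
%ΔY = (3,593 − 4,600)/[(4,600+3,593)/2] = -1007/4096.5 ≈ -0.2458.
E_I = %ΔQ/%ΔY ≈ -0.55.
E_I < 0: inferior good.

-0.55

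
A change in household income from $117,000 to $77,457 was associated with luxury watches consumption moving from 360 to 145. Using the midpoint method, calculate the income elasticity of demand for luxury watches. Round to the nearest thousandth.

2.094

%ΔQ = (145 − 360)/[(360+145)/2] = -215/252.5 ≈ -0.8515.
%ΔM = (77,457 − 117,000)/[(117,000+77,457)/2] = -39543/97228.5 ≈ -0.4067.
E_I = %ΔQ/%ΔM ≈ 2.094.
E_I > 1: normal good (luxury).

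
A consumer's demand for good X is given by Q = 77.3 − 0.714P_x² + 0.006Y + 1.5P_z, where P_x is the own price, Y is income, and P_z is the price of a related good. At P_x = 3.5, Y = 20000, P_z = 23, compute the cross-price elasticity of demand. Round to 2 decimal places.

0.15

First evaluate Q: 77.3 − 0.714(3.5)² + 0.006(20000) + 1.5(23) = 77.3 − 8.7465 + 120 + 34.5 = 223.0535.
∂Q/∂P_z = +1.5, so E_xy = 1.5·(23/223.0535) ≈ 0.15.
E_xy > 0: the goods are substitutes.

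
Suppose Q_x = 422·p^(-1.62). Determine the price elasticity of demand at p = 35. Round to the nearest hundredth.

For a Cobb–Douglas (constant-elasticity) form Q_x = A·p^α·…, the elasticity with respect to p equals the exponent α at every point.
Here the exponent on p is -1.62, so the price elasticity of demand is -1.62.

-1.62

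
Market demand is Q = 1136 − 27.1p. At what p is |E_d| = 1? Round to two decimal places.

20.96

For linear demand Q = a − bp, E = −bp/(a − bp). |E| = 1 ⇒ bp = a − bp ⇒ p = a/(2b).
p = 1136/(2·27.1) ≈ 20.96.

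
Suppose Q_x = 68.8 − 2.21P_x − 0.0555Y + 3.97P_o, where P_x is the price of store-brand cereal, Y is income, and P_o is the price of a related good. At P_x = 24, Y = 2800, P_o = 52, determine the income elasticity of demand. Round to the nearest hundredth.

-2.33

Q_x = 68.8 − 2.21(24) − 0.0555(2800) + 3.97(52) = 68.8 − 53.04 − 155.4 + 206.44 = 66.8.
∂Q_x/∂Y = −0.0555, so E_I = -0.0555·(2800/66.8) ≈ -2.33.
E_I < 0: inferior good.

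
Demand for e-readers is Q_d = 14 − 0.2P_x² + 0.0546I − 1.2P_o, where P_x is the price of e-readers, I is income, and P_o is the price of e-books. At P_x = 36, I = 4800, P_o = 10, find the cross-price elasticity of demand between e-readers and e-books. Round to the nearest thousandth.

-2.459

Substituting, Q_d = 14 − 0.2(36)² + 0.0546(4800) − 1.2(10) = 14 − 259.2 + 262.08 − 12 = 4.88.
∂Q_d/∂P_o = −1.2, so E_xy = -1.2·(10/4.88) ≈ -2.459.
E_xy < 0: the goods are complements.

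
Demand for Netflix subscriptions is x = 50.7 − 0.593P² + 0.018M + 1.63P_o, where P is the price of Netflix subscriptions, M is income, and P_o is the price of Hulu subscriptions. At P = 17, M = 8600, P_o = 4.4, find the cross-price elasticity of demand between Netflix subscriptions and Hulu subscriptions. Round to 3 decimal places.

First evaluate x: 50.7 − 0.593(17)² + 0.018(8600) + 1.63(4.4) = 50.7 − 171.377 + 154.8 + 7.172 = 41.295.
∂x/∂P_o = +1.63, so E_xy = 1.63·(4.4/41.295) ≈ 0.174.
E_xy > 0: the goods are substitutes.

0.174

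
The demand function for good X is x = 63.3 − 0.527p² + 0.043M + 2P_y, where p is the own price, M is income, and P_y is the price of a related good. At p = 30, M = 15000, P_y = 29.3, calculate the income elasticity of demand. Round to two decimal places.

2.20

First evaluate x: 63.3 − 0.527(30)² + 0.043(15000) + 2(29.3) = 63.3 − 474.3 + 645 + 58.6 = 292.6.
∂x/∂M = +0.043, so E_I = 0.043·(15000/292.6) ≈ 2.20.
E_I > 1: normal good (luxury).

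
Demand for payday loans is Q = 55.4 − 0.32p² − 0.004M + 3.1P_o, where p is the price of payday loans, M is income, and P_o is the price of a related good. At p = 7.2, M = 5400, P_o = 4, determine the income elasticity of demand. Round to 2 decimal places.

Q = 55.4 − 0.32(7.2)² − 0.004(5400) + 3.1(4) = 55.4 − 16.5888 − 21.6 + 12.4 = 29.6112.
∂Q/∂M = −0.004, so E_I = -0.004·(5400/29.6112) ≈ -0.73.
E_I < 0: inferior good.

-0.73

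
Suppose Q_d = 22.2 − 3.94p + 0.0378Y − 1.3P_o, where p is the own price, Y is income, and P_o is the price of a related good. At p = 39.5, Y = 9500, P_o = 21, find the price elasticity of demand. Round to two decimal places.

Evaluating quantity at (p, Y, P_o) gives Q_d = 22.2 − 3.94(39.5) + 0.0378(9500) − 1.3(21) = 22.2 − 155.63 + 359.1 − 27.3 = 198.37.
∂Q_d/∂p = −3.94, so E_p = (−3.94)·(39.5/198.37) ≈ -0.78.
|E_p| < 1: demand is inelastic.

-0.78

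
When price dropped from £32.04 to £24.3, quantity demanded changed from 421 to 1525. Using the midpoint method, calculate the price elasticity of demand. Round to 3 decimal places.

%ΔQ = (1525 − 421)/[(421 + 1525)/2] = 1104/973 ≈ 1.1346.
%ΔP = (24.3 − 32.04)/[(32.04 + 24.3)/2] = -7.74/28.17 ≈ -0.2748.
Arc elasticity E = %ΔQ/%ΔP ≈ 1.1346/-0.2748 ≈ -4.130.
|E| > 1: demand is elastic over this range.

-4.130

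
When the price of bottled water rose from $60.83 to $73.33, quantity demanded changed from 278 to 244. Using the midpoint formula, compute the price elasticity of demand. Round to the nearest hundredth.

-0.70

%ΔQ = (244 − 278)/[(278 + 244)/2] = -34/261 ≈ -0.1303.
%Δp = (73.33 − 60.83)/[(60.83 + 73.33)/2] = 12.5/67.08 ≈ 0.1863.
Arc elasticity E = %ΔQ/%Δp ≈ -0.1303/0.1863 ≈ -0.70.
|E| < 1: demand is inelastic over this range.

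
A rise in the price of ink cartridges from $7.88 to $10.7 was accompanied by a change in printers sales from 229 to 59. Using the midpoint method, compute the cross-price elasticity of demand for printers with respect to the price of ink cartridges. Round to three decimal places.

%ΔQ_x = (59 − 229)/[(229+59)/2] = -170/144 ≈ -1.1806.
%ΔP_y = (10.7 − 7.88)/[(7.88+10.7)/2] ≈ 0.3036.
E_xy = -1.1806/0.3036 ≈ -3.889.
E_xy < 0, so printers and ink cartridges are complements.

-3.889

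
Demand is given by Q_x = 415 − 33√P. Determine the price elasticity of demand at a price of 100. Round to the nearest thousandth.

At P = 100, Q_x = 85.
dQ_x/dP = −33/(2√P) = −33/(2·10).
Point elasticity E = (dQ_x/dP)·(P/Q_x) = -1.65 × 100/85 ≈ -1.941.
|E| > 1, so demand is elastic at this price.

-1.941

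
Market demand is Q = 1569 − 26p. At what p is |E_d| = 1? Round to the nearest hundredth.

For linear demand Q = a − bp, E = −bp/(a − bp). |E| = 1 ⇒ bp = a − bp ⇒ p = a/(2b).
p = 1569/(2·26) ≈ 30.17.

30.17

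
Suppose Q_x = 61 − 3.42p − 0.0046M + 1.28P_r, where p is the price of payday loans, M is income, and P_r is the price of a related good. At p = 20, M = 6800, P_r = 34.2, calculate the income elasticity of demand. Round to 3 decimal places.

-6.138

Evaluating quantity at (p, M, P_r) gives Q_x = 61 − 3.42(20) − 0.0046(6800) + 1.28(34.2) = 61 − 68.4 − 31.28 + 43.776 = 5.096.
∂Q_x/∂M = −0.0046, so E_I = -0.0046·(6800/5.096) ≈ -6.138.
E_I < 0: inferior good.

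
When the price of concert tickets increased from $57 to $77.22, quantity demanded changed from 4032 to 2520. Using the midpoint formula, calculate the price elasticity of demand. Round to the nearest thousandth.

%Δq = (2520 − 4032)/[(4032 + 2520)/2] = -1512/3276 ≈ -0.4615.
%ΔP = (77.22 − 57)/[(57 + 77.22)/2] = 20.22/67.11 ≈ 0.3013.
Arc elasticity E = %Δq/%ΔP ≈ -0.4615/0.3013 ≈ -1.532.
|E| > 1: demand is elastic over this range.

-1.532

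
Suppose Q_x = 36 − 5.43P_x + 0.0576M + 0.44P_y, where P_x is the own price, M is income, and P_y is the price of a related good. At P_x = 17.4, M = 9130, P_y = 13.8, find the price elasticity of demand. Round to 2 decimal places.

-0.20

Evaluating quantity at (P_x, M, P_y) gives Q_x = 36 − 5.43(17.4) + 0.0576(9130) + 0.44(13.8) = 36 − 94.482 + 525.888 + 6.072 = 473.478.
∂Q_x/∂P_x = −5.43, so E_p = (−5.43)·(17.4/473.478) ≈ -0.20.
|E_p| < 1: demand is inelastic.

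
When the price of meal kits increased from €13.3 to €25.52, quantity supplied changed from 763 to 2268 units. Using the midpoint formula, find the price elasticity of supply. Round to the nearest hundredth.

1.58

%ΔQ = (2268 − 763)/[(763 + 2268)/2] = 1505/1515.5 ≈ 0.9931.
%Δp = (25.52 − 13.3)/[(13.3 + 25.52)/2] = 12.22/19.41 ≈ 0.6296.
Arc elasticity E = %ΔQ/%Δp ≈ 0.9931/0.6296 ≈ 1.58.
|E| > 1: supply is elastic over this range.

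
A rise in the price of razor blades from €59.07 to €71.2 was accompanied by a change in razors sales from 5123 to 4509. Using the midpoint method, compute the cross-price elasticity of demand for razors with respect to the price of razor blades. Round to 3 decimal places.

%ΔQ_x = (4509 − 5123)/[(5123+4509)/2] = -614/4816 ≈ -0.1275.
%ΔP_y = (71.2 − 59.07)/[(59.07+71.2)/2] ≈ 0.1862.
E_xy = -0.1275/0.1862 ≈ -0.685.
E_xy < 0, so razors and razor blades are complements.

-0.685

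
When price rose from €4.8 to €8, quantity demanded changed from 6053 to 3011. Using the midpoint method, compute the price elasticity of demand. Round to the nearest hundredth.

%ΔQ = (3011 − 6053)/[(6053 + 3011)/2] = -3042/4532 ≈ -0.6712.
%Δp = (8 − 4.8)/[(4.8 + 8)/2] = 3.2/6.4 ≈ 0.5000.
Arc elasticity E = %ΔQ/%Δp ≈ -0.6712/0.5000 ≈ -1.34.
|E| > 1: demand is elastic over this range.

-1.34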